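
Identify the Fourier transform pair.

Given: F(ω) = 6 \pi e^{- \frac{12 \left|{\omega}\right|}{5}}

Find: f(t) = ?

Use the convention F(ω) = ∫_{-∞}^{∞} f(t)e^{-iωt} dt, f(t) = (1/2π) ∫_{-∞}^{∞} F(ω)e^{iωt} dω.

f(t) = \frac{72}{5 \left(t^{2} + \frac{144}{25}\right)}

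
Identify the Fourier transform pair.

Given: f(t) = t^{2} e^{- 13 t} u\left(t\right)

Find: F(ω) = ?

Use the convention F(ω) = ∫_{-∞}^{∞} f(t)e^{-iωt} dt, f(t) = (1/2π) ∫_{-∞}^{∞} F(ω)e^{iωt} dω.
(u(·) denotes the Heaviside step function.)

F(ω) = \frac{2}{\left(i \omega + 13\right)^{3}}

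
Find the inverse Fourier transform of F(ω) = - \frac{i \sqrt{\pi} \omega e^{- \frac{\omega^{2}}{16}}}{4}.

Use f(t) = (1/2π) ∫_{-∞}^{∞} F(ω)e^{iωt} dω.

f(t) = 4 t e^{- 4 t^{2}}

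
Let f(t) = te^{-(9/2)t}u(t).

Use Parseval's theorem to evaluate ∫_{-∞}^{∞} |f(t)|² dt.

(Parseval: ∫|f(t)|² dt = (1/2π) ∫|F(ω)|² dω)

∫|f(t)|² dt = \frac{2}{729}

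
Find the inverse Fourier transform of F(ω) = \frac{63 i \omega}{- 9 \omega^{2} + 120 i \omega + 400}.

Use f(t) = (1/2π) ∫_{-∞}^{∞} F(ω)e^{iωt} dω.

f(t) = 7 \left(1 - \frac{20 t}{3}\right) e^{- \frac{20 t}{3}} u\left(t\right)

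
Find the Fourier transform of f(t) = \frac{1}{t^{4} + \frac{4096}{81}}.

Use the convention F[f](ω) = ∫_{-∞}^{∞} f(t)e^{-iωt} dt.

F(ω) = \frac{27 \pi e^{- \frac{4 \sqrt{2} \left|{\omega}\right|}{3}} \sin{\left(\frac{4 \sqrt{2} \left|{\omega}\right|}{3} + \frac{\pi}{4} \right)}}{512}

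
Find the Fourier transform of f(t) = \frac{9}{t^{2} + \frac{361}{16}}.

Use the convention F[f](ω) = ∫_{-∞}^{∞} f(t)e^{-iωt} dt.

F(ω) = \frac{36 \pi e^{- \frac{19 \left|{\omega}\right|}{4}}}{19}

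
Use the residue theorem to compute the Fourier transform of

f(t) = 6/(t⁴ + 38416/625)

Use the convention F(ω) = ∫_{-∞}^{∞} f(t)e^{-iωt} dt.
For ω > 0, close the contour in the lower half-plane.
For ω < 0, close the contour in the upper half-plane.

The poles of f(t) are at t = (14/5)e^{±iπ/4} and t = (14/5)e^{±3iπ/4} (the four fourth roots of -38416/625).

Let g(z) = f(z)e^{-iωz}; for large |z| the factor e^{-iωz} decays in the lower half-plane when ω > 0 and in the upper half-plane when ω < 0.

Case ω > 0 (lower half-plane, clockwise contour ⇒ F(ω) = -2πi·ΣRes):
  Res_{z = - \frac{7 \sqrt{2}}{5} - \frac{7 \sqrt{2} i}{5}} g(z) = \frac{375 \sqrt{2} i \left(1 - i\right) e^{\frac{7 \sqrt{2} \omega \left(-1 + i\right)}{5}}}{10976}
  Res_{z = \frac{7 \sqrt{2}}{5} - \frac{7 \sqrt{2} i}{5}} g(z) = \frac{375 \sqrt{2} i \left(1 + i\right) e^{- \frac{7 \sqrt{2} \omega \left(1 + i\right)}{5}}}{10976}
  F(ω) = -2πi·ΣRes = \frac{375 \sqrt{2} \pi \left(1 - i\right) \left(e^{\frac{14 \sqrt{2} i \omega}{5}} + i\right) e^{- \frac{7 \sqrt{2} \omega \left(1 + i\right)}{5}}}{5488} = \frac{375 \pi e^{- \frac{7 \sqrt{2} \omega}{5}} \sin{\left(\frac{7 \sqrt{2} \omega}{5} + \frac{\pi}{4} \right)}}{1372}

Case ω < 0 (upper half-plane, counterclockwise contour ⇒ F(ω) = +2πi·ΣRes):
  Res_{z = \frac{7 \sqrt{2}}{5} + \frac{7 \sqrt{2} i}{5}} g(z) = \frac{375 \sqrt{2} i \left(-1 + i\right) e^{\frac{7 \sqrt{2} \omega \left(1 - i\right)}{5}}}{10976}
  Res_{z = - \frac{7 \sqrt{2}}{5} + \frac{7 \sqrt{2} i}{5}} g(z) = \frac{375 \sqrt{2} \left(1 - i\right) e^{\frac{7 \sqrt{2} \omega \left(1 + i\right)}{5}}}{10976}
  F(ω) = 2πi·ΣRes = - \frac{375 \sqrt{2} i \pi \left(i \left(1 - i\right) e^{\frac{7 \sqrt{2} \omega \left(1 - i\right)}{5}} - \left(1 - i\right) e^{\frac{7 \sqrt{2} \omega \left(1 + i\right)}{5}}\right)}{5488} = \frac{375 \pi e^{\frac{7 \sqrt{2} \omega}{5}} \cos{\left(\frac{7 \sqrt{2} \omega}{5} + \frac{\pi}{4} \right)}}{1372}

Both cases combine into a single formula in |ω|:

F(ω) = \frac{375 \pi e^{- \frac{7 \sqrt{2} \left|{\omega}\right|}{5}} \sin{\left(\frac{7 \sqrt{2} \left|{\omega}\right|}{5} + \frac{\pi}{4} \right)}}{1372}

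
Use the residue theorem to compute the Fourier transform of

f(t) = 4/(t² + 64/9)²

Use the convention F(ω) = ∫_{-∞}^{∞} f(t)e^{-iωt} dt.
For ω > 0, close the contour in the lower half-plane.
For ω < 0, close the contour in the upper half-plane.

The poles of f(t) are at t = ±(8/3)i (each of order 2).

Let g(z) = f(z)e^{-iωz}; for large |z| the factor e^{-iωz} decays in the lower half-plane when ω > 0 and in the upper half-plane when ω < 0.

Case ω > 0 (lower half-plane, clockwise contour ⇒ F(ω) = -2πi·ΣRes):
  Res_{z = - \frac{8 i}{3}} g(z) = \frac{9 i \left(8 \omega + 3\right) e^{- \frac{8 \omega}{3}}}{512} (pole of order 2)
  F(ω) = -2πi·ΣRes = \frac{9 \pi \left(8 \omega + 3\right) e^{- \frac{8 \omega}{3}}}{256}

Case ω < 0 (upper half-plane, counterclockwise contour ⇒ F(ω) = +2πi·ΣRes):
  Res_{z = \frac{8 i}{3}} g(z) = \frac{9 i \left(8 \omega - 3\right) e^{\frac{8 \omega}{3}}}{512} (pole of order 2)
  F(ω) = 2πi·ΣRes = \frac{9 \pi \left(3 - 8 \omega\right) e^{\frac{8 \omega}{3}}}{256}

Both cases combine into a single formula in |ω|:

F(ω) = \frac{9 \pi \left(8 \left|{\omega}\right| + 3\right) e^{- \frac{8 \left|{\omega}\right|}{3}}}{256}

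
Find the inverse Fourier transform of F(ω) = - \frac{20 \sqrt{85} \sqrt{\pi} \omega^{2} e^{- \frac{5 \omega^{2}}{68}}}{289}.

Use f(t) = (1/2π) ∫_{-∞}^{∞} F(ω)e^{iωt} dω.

f(t) = 4 \left(\frac{68 t^{2}}{5} - 2\right) e^{- \frac{17 t^{2}}{5}}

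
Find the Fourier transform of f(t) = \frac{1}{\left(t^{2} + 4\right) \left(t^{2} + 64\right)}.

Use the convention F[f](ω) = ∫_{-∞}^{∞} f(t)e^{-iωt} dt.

F(ω) = \frac{\pi \left(4 e^{6 \left|{\omega}\right|} - 1\right) e^{- 8 \left|{\omega}\right|}}{480}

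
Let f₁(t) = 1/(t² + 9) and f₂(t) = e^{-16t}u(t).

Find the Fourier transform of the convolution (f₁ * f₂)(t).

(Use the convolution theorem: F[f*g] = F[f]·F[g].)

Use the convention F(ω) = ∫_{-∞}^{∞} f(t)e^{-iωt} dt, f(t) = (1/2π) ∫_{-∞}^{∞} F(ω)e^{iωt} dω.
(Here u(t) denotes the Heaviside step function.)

F[f₁*f₂](ω) = \frac{\pi e^{- 3 \left|{\omega}\right|}}{3 \left(i \omega + 16\right)}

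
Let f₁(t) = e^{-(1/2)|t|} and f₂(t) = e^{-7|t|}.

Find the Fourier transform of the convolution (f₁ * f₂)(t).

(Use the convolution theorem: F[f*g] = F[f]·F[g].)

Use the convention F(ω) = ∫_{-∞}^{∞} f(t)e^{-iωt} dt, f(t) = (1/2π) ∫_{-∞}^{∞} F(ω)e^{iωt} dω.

F[f₁*f₂](ω) = \frac{56}{\left(\omega^{2} + 49\right) \left(4 \omega^{2} + 1\right)}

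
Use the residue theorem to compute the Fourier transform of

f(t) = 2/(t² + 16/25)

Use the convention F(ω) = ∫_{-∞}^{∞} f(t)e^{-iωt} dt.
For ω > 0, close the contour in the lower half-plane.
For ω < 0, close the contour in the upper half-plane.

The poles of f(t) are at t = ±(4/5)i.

Let g(z) = f(z)e^{-iωz}; for large |z| the factor e^{-iωz} decays in the lower half-plane when ω > 0 and in the upper half-plane when ω < 0.

Case ω > 0 (lower half-plane, clockwise contour ⇒ F(ω) = -2πi·ΣRes):
  Res_{z = - \frac{4 i}{5}} g(z) = \frac{5 i e^{- \frac{4 \omega}{5}}}{4}
  F(ω) = -2πi·ΣRes = \frac{5 \pi e^{- \frac{4 \omega}{5}}}{2}

Case ω < 0 (upper half-plane, counterclockwise contour ⇒ F(ω) = +2πi·ΣRes):
  Res_{z = \frac{4 i}{5}} g(z) = - \frac{5 i e^{\frac{4 \omega}{5}}}{4}
  F(ω) = 2πi·ΣRes = \frac{5 \pi e^{\frac{4 \omega}{5}}}{2}

Both cases combine into a single formula in |ω|:

F(ω) = \frac{5 \pi e^{- \frac{4 \left|{\omega}\right|}{5}}}{2}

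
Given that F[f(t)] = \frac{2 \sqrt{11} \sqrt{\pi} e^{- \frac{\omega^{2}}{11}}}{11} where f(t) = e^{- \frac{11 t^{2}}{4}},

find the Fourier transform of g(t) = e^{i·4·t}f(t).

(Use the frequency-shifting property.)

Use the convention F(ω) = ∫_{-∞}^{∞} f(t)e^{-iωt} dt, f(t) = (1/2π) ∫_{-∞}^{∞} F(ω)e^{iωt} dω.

F[g](ω) = \frac{2 \sqrt{11} \sqrt{\pi} e^{- \frac{\left(\omega - 4\right)^{2}}{11}}}{11}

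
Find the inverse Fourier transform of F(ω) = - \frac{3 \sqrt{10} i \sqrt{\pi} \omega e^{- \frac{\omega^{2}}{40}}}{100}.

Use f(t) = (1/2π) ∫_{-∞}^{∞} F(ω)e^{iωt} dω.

f(t) = 6 t e^{- 10 t^{2}}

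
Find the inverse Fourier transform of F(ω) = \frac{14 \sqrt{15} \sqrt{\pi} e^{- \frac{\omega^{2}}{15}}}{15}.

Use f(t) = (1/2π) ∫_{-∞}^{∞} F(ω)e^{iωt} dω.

f(t) = 7 e^{- \frac{15 t^{2}}{4}}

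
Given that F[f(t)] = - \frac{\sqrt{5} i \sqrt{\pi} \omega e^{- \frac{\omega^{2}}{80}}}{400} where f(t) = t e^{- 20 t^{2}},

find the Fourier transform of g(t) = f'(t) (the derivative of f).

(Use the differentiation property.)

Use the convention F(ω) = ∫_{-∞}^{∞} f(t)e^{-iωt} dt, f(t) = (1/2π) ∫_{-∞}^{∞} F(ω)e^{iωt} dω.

F[g](ω) = \frac{\sqrt{5} \sqrt{\pi} \omega^{2} e^{- \frac{\omega^{2}}{80}}}{400}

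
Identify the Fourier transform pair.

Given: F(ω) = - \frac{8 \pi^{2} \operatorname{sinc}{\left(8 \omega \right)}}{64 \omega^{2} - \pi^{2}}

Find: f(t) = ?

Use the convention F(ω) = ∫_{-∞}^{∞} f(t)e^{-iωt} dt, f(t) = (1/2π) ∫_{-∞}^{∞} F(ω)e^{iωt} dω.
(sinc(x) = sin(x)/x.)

f(t) = \begin{cases} \cos^{2}{\left(\frac{\pi t}{16} \right)} & \text{for}\: \left|{t}\right| < 8 \\0 & \text{otherwise} \end{cases}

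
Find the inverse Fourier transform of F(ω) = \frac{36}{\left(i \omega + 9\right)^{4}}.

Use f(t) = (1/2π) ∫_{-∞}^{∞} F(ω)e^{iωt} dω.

f(t) = 6 t^{3} e^{- 9 t} u\left(t\right)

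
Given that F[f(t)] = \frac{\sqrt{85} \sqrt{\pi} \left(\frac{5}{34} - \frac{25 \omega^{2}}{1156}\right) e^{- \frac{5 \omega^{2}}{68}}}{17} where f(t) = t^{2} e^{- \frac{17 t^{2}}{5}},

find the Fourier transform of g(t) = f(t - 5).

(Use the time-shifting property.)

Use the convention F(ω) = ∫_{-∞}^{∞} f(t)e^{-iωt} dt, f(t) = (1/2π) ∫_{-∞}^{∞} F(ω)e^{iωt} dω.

F[g](ω) = \frac{5 \sqrt{85} \sqrt{\pi} \left(34 - 5 \omega^{2}\right) e^{- 5 \omega \left(\frac{\omega}{68} + i\right)}}{19652}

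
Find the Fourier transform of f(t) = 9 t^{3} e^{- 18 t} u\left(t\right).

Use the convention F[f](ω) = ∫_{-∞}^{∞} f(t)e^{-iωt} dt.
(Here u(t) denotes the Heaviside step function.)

F(ω) = \frac{54}{\left(i \omega + 18\right)^{4}}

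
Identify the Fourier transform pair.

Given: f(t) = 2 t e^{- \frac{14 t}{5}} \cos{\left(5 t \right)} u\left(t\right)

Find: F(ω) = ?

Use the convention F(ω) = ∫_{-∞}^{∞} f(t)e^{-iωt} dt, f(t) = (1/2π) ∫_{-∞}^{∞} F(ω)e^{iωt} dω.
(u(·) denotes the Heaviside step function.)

F(ω) = \frac{50 \left(\left(5 i \omega + 14\right)^{2} - 625\right)}{\left(\left(5 i \omega + 14\right)^{2} + 625\right)^{2}}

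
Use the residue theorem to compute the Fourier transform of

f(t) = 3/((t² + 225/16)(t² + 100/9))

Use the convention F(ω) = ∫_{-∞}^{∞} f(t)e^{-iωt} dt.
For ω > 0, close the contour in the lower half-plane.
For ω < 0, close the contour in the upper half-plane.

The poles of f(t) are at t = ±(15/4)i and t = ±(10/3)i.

Let g(z) = f(z)e^{-iωz}; for large |z| the factor e^{-iωz} decays in the lower half-plane when ω > 0 and in the upper half-plane when ω < 0.

Case ω > 0 (lower half-plane, clockwise contour ⇒ F(ω) = -2πi·ΣRes):
  Res_{z = - \frac{15 i}{4}} g(z) = - \frac{288 i e^{- \frac{15 \omega}{4}}}{2125}
  Res_{z = - \frac{10 i}{3}} g(z) = \frac{324 i e^{- \frac{10 \omega}{3}}}{2125}
  F(ω) = -2πi·ΣRes = \frac{648 \pi e^{- \frac{10 \omega}{3}}}{2125} - \frac{576 \pi e^{- \frac{15 \omega}{4}}}{2125}

Case ω < 0 (upper half-plane, counterclockwise contour ⇒ F(ω) = +2πi·ΣRes):
  Res_{z = \frac{15 i}{4}} g(z) = \frac{288 i e^{\frac{15 \omega}{4}}}{2125}
  Res_{z = \frac{10 i}{3}} g(z) = - \frac{324 i e^{\frac{10 \omega}{3}}}{2125}
  F(ω) = 2πi·ΣRes = \frac{72 \pi \left(- 8 e^{\frac{15 \omega}{4}} + 9 e^{\frac{10 \omega}{3}}\right)}{2125}

Both cases combine into a single formula in |ω|:

F(ω) = \frac{648 \pi e^{- \frac{10 \left|{\omega}\right|}{3}}}{2125} - \frac{576 \pi e^{- \frac{15 \left|{\omega}\right|}{4}}}{2125}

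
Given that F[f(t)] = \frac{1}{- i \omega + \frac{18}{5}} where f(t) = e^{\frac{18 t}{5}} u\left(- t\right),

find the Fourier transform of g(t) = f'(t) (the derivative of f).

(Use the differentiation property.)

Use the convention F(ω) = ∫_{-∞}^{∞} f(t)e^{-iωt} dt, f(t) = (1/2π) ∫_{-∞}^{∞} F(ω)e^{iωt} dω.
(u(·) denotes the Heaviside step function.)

F[g](ω) = - \frac{5 \omega}{5 \omega + 18 i}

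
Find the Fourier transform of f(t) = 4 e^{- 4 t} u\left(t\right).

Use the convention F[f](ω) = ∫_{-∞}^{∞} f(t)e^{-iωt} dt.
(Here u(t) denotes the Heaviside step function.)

F(ω) = \frac{4}{i \omega + 4}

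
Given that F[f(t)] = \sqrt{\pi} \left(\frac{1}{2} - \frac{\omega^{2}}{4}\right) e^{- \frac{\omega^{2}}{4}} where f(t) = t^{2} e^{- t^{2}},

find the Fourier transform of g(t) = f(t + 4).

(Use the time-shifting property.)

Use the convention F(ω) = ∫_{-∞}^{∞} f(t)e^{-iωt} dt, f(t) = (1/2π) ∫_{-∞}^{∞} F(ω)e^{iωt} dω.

F[g](ω) = \frac{\sqrt{\pi} \left(2 - \omega^{2}\right) e^{\frac{\omega \left(- \omega + 16 i\right)}{4}}}{4}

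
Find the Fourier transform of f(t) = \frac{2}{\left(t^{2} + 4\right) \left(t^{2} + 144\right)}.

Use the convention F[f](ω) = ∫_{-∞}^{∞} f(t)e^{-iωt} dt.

F(ω) = \frac{\pi \left(6 e^{10 \left|{\omega}\right|} - 1\right) e^{- 12 \left|{\omega}\right|}}{840}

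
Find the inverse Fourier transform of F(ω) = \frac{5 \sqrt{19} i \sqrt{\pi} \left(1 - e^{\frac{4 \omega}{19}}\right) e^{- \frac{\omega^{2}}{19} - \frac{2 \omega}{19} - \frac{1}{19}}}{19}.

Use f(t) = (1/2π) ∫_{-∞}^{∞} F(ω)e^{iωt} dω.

f(t) = 5 e^{- \frac{19 t^{2}}{4}} \sin{\left(t \right)}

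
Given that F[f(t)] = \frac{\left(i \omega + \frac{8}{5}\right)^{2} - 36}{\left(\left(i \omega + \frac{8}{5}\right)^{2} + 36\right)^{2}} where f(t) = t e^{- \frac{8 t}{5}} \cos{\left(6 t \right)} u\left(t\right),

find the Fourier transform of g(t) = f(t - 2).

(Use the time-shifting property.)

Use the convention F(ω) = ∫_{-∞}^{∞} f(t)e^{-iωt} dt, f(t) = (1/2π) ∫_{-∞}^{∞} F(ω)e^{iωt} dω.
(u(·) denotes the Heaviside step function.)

F[g](ω) = \frac{25 \left(\left(5 i \omega + 8\right)^{2} - 900\right) e^{- 2 i \omega}}{\left(\left(5 i \omega + 8\right)^{2} + 900\right)^{2}}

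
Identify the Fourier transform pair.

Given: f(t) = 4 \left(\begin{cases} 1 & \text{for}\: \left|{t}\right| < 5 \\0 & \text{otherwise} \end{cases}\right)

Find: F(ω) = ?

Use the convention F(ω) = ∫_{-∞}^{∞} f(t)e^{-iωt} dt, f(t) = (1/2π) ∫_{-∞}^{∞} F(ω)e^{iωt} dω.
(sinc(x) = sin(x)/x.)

F(ω) = 40 \operatorname{sinc}{\left(5 \omega \right)}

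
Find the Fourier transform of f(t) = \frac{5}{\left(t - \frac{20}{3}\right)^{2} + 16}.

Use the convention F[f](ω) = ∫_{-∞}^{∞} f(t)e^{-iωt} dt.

F(ω) = \frac{5 \pi e^{- \frac{20 i \omega}{3} - 4 \left|{\omega}\right|}}{4}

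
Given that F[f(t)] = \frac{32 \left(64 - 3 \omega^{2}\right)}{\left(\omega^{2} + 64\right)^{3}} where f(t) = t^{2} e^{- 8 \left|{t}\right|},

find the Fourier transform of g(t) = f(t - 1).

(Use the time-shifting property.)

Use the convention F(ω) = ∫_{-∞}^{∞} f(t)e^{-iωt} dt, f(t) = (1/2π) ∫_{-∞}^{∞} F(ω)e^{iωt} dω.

F[g](ω) = \frac{32 \left(64 - 3 \omega^{2}\right) e^{- i \omega}}{\left(\omega^{2} + 64\right)^{3}}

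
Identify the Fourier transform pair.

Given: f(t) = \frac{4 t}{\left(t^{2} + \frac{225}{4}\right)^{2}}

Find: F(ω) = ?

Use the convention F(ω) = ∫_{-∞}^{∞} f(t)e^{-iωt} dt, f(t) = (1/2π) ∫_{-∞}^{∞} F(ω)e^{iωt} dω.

F(ω) = - \frac{4 i \pi \omega e^{- \frac{15 \left|{\omega}\right|}{2}}}{15}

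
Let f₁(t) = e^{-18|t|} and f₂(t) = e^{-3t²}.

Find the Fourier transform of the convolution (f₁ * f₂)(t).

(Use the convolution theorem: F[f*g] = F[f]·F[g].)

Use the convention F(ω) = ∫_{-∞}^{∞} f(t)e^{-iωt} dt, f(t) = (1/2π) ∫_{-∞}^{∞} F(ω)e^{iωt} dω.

F[f₁*f₂](ω) = \frac{12 \sqrt{3} \sqrt{\pi} e^{- \frac{\omega^{2}}{12}}}{\omega^{2} + 324}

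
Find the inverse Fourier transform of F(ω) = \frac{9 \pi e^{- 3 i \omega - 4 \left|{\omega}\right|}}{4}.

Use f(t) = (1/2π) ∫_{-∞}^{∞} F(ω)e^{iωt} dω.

f(t) = \frac{9}{\left(t - 3\right)^{2} + 16}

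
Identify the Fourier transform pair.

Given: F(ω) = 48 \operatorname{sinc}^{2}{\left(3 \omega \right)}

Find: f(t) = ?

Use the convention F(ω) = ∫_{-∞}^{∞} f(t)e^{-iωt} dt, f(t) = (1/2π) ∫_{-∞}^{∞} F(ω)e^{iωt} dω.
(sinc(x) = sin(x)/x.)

f(t) = 8 \left(\begin{cases} 1 - \frac{\left|{t}\right|}{6} & \text{for}\: \left|{t}\right| < 6 \\0 & \text{otherwise} \end{cases}\right)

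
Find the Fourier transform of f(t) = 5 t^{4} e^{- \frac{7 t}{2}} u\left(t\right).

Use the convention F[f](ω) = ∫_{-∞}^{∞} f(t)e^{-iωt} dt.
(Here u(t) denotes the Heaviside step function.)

F(ω) = \frac{3840}{\left(2 i \omega + 7\right)^{5}}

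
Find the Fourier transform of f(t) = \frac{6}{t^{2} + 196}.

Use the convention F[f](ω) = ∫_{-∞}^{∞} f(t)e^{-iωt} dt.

F(ω) = \frac{3 \pi e^{- 14 \left|{\omega}\right|}}{7}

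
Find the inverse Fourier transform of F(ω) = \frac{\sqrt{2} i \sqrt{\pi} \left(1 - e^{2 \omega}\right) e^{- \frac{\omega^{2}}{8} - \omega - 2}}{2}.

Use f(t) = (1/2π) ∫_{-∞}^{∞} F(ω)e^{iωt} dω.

f(t) = 2 e^{- 2 t^{2}} \sin{\left(4 t \right)}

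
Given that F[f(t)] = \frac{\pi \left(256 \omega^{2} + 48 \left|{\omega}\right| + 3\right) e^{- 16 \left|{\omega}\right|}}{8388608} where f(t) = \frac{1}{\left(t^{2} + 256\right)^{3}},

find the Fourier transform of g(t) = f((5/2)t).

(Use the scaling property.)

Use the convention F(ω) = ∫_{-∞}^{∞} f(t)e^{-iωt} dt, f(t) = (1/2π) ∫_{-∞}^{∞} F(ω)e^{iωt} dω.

F[g](ω) = \frac{\pi \left(1024 \omega^{2} + 480 \left|{\omega}\right| + 75\right) e^{- \frac{32 \left|{\omega}\right|}{5}}}{524288000}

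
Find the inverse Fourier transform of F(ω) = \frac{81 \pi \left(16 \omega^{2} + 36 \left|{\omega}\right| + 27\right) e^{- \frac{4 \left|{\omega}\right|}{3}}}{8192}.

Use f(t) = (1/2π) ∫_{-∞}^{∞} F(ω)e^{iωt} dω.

f(t) = \frac{3}{\left(t^{2} + \frac{16}{9}\right)^{3}}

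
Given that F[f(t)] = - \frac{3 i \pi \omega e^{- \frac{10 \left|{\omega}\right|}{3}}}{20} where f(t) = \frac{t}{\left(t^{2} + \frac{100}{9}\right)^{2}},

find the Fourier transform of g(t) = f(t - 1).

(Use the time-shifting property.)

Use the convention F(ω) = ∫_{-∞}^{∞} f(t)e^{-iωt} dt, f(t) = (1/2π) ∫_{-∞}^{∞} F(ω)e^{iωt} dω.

F[g](ω) = - \frac{3 i \pi \omega e^{- i \omega - \frac{10 \left|{\omega}\right|}{3}}}{20}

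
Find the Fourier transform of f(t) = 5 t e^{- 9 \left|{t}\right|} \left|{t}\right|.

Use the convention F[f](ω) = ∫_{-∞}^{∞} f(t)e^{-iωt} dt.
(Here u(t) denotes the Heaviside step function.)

F(ω) = \frac{20 i \omega \left(\omega^{2} - 243\right)}{\left(\omega^{2} + 81\right)^{3}}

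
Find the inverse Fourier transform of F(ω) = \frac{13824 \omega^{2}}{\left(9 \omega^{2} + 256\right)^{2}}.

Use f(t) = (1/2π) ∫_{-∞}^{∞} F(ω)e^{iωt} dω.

f(t) = 8 \left(1 - \frac{16 \left|{t}\right|}{3}\right) e^{- \frac{16 \left|{t}\right|}{3}}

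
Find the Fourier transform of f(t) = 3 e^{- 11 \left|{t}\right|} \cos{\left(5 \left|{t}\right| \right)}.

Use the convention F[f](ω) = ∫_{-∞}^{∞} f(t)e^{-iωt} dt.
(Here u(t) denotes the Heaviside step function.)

F(ω) = \frac{66 \left(\omega^{2} + 146\right)}{\omega^{4} + 192 \omega^{2} + 21316}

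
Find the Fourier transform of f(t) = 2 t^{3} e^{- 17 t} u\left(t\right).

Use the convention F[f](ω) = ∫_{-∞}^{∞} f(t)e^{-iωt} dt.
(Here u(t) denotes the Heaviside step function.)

F(ω) = \frac{12}{\left(i \omega + 17\right)^{4}}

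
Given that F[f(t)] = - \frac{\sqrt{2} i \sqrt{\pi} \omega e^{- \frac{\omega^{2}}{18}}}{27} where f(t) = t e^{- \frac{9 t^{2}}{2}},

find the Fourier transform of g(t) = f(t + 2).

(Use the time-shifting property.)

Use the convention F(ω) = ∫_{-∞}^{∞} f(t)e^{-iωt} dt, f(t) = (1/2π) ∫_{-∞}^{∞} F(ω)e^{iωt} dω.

F[g](ω) = - \frac{\sqrt{2} i \sqrt{\pi} \omega e^{- \frac{\omega \left(\omega - 36 i\right)}{18}}}{27}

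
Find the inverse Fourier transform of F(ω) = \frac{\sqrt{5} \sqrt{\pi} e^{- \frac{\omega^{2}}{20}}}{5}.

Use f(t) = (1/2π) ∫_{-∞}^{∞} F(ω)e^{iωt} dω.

f(t) = e^{- 5 t^{2}}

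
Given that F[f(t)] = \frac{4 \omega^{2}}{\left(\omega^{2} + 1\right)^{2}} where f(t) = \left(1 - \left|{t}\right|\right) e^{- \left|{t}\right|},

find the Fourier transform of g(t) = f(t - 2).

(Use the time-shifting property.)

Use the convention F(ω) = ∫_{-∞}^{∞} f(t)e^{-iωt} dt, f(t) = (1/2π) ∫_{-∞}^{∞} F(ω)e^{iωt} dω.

F[g](ω) = \frac{4 \omega^{2} e^{- 2 i \omega}}{\left(\omega^{2} + 1\right)^{2}}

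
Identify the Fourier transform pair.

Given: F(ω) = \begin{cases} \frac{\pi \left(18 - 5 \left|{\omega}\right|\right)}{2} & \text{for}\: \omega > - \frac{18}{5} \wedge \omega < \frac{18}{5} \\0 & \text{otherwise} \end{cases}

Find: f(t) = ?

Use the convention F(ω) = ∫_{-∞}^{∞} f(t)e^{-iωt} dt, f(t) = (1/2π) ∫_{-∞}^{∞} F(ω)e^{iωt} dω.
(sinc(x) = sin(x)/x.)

f(t) = \frac{81 \operatorname{sinc}^{2}{\left(\frac{9 t}{5} \right)}}{5}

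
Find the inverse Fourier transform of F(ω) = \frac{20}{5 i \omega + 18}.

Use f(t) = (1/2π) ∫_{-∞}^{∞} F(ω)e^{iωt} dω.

f(t) = 4 e^{- \frac{18 t}{5}} u\left(t\right)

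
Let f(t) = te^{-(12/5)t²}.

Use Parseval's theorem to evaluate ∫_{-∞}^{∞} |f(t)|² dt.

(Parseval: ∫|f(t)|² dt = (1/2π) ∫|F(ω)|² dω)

∫|f(t)|² dt = \frac{5 \sqrt{30} \sqrt{\pi}}{576}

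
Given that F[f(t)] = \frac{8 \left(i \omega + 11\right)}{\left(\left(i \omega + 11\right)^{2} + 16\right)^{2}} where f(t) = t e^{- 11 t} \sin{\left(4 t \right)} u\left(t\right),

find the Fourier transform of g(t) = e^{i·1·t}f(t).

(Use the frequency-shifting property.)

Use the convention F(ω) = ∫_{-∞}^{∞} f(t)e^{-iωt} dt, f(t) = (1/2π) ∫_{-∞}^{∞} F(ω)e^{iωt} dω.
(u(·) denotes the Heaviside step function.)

F[g](ω) = \frac{8 \left(i \left(\omega - 1\right) + 11\right)}{\left(\left(i \left(\omega - 1\right) + 11\right)^{2} + 16\right)^{2}}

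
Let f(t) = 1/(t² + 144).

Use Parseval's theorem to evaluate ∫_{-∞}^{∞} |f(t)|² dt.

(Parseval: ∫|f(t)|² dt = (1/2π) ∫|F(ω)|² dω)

∫|f(t)|² dt = \frac{\pi}{3456}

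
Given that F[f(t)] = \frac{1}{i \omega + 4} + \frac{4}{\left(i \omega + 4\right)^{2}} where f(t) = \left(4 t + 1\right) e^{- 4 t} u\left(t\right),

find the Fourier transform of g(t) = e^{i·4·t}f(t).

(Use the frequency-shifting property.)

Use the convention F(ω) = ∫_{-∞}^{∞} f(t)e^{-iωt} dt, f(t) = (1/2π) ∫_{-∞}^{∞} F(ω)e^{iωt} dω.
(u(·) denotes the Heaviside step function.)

F[g](ω) = \frac{- i \omega - 8 + 4 i}{\omega^{2} - 8 \omega \left(1 + i\right) + 32 i}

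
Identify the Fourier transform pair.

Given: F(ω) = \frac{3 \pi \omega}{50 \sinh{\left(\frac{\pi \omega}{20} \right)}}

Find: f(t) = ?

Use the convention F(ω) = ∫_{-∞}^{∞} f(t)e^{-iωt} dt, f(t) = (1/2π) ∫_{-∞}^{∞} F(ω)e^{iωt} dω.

f(t) = \frac{6}{\cosh^{2}{\left(10 t \right)}}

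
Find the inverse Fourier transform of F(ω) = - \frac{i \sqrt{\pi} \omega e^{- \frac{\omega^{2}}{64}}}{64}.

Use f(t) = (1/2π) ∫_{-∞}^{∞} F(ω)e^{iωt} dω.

f(t) = 2 t e^{- 16 t^{2}}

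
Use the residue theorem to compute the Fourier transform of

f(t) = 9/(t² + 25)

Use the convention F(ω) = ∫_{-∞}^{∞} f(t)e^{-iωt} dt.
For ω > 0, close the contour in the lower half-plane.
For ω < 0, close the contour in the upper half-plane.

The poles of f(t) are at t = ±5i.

Let g(z) = f(z)e^{-iωz}; for large |z| the factor e^{-iωz} decays in the lower half-plane when ω > 0 and in the upper half-plane when ω < 0.

Case ω > 0 (lower half-plane, clockwise contour ⇒ F(ω) = -2πi·ΣRes):
  Res_{z = - 5 i} g(z) = \frac{9 i e^{- 5 \omega}}{10}
  F(ω) = -2πi·ΣRes = \frac{9 \pi e^{- 5 \omega}}{5}

Case ω < 0 (upper half-plane, counterclockwise contour ⇒ F(ω) = +2πi·ΣRes):
  Res_{z = 5 i} g(z) = - \frac{9 i e^{5 \omega}}{10}
  F(ω) = 2πi·ΣRes = \frac{9 \pi e^{5 \omega}}{5}

Both cases combine into a single formula in |ω|:

F(ω) = \frac{9 \pi e^{- 5 \left|{\omega}\right|}}{5}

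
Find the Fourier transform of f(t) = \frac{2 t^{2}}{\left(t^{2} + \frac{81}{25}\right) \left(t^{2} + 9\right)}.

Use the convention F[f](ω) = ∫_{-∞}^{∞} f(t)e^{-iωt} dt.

F(ω) = \frac{25 \pi e^{- 3 \left|{\omega}\right|}}{24} - \frac{5 \pi e^{- \frac{9 \left|{\omega}\right|}{5}}}{8}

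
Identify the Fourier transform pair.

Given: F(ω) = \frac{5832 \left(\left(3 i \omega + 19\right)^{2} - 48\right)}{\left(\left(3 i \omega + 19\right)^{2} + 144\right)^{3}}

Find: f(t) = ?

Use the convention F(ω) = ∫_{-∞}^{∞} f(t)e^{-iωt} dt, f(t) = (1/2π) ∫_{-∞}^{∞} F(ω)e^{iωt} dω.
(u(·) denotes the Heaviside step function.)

f(t) = 3 t^{2} e^{- \frac{19 t}{3}} \sin{\left(4 t \right)} u\left(t\right)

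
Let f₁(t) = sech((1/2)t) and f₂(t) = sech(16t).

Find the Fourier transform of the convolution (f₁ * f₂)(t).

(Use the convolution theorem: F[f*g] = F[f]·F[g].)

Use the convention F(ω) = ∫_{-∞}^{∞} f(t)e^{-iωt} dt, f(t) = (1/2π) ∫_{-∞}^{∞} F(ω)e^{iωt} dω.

F[f₁*f₂](ω) = \frac{\pi^{2}}{8 \cosh{\left(\frac{\pi \omega}{32} \right)} \cosh{\left(\pi \omega \right)}}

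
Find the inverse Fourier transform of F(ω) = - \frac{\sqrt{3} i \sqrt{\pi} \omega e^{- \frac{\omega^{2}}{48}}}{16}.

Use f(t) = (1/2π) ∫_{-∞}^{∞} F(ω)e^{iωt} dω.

f(t) = 9 t e^{- 12 t^{2}}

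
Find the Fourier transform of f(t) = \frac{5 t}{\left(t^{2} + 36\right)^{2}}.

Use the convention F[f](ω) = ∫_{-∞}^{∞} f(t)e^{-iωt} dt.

F(ω) = - \frac{5 i \pi \omega e^{- 6 \left|{\omega}\right|}}{12}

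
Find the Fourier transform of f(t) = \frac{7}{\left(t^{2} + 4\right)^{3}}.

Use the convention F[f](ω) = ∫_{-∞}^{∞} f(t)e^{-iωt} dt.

F(ω) = \frac{7 \pi \left(4 \omega^{2} + 6 \left|{\omega}\right| + 3\right) e^{- 2 \left|{\omega}\right|}}{256}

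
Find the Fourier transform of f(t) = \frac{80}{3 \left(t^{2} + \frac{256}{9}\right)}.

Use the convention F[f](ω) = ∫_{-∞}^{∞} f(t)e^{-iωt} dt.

F(ω) = 5 \pi e^{- \frac{16 \left|{\omega}\right|}{3}}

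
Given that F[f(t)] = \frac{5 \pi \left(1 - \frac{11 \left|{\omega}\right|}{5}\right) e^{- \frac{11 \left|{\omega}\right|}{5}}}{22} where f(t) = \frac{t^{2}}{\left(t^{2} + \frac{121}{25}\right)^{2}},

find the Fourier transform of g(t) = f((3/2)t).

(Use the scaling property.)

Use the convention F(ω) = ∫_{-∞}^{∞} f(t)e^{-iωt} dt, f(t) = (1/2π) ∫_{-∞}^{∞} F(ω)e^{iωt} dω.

F[g](ω) = \frac{\pi \left(15 - 22 \left|{\omega}\right|\right) e^{- \frac{22 \left|{\omega}\right|}{15}}}{99}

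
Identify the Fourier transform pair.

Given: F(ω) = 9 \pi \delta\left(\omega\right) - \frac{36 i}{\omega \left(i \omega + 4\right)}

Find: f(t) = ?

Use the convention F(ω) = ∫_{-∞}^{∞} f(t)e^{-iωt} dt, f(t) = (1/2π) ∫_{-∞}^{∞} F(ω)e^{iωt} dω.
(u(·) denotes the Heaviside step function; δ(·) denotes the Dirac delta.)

f(t) = 9 \left(1 - e^{- 4 t}\right) u\left(t\right)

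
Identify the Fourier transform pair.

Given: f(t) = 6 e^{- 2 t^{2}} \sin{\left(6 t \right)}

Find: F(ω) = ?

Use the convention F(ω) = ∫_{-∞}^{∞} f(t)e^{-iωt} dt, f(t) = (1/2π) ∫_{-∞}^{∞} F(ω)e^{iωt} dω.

F(ω) = \frac{3 \sqrt{2} i \sqrt{\pi} \left(1 - e^{3 \omega}\right) e^{- \frac{\omega^{2}}{8} - \frac{3 \omega}{2} - \frac{9}{2}}}{2}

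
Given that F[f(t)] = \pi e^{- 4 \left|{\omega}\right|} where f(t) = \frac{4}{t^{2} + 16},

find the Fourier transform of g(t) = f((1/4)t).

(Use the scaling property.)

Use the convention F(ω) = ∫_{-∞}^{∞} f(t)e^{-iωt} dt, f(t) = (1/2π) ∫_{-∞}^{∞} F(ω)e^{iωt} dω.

F[g](ω) = 4 \pi e^{- 16 \left|{\omega}\right|}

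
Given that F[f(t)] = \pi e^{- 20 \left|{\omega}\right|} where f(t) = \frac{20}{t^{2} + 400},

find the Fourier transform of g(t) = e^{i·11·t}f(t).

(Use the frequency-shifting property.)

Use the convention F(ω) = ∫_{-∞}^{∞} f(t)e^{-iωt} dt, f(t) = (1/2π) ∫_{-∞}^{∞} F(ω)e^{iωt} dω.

F[g](ω) = \pi e^{- 20 \left|{\omega - 11}\right|}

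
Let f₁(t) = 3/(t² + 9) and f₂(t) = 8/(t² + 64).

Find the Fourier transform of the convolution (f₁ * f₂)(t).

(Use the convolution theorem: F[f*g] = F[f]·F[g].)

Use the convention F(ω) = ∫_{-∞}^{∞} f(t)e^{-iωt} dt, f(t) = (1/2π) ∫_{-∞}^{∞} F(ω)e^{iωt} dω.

F[f₁*f₂](ω) = \pi^{2} e^{- 11 \left|{\omega}\right|}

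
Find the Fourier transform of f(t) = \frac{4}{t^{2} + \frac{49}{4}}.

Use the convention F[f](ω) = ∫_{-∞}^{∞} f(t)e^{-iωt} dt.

F(ω) = \frac{8 \pi e^{- \frac{7 \left|{\omega}\right|}{2}}}{7}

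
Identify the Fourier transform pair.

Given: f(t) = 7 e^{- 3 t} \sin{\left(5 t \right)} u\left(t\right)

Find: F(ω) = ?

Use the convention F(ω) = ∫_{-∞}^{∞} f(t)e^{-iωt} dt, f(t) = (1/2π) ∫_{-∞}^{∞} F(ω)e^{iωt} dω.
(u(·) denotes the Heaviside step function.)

F(ω) = \frac{35}{\left(i \omega + 3\right)^{2} + 25}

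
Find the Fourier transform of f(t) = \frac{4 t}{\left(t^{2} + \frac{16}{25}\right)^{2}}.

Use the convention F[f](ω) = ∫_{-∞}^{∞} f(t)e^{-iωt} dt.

F(ω) = - \frac{5 i \pi \omega e^{- \frac{4 \left|{\omega}\right|}{5}}}{2}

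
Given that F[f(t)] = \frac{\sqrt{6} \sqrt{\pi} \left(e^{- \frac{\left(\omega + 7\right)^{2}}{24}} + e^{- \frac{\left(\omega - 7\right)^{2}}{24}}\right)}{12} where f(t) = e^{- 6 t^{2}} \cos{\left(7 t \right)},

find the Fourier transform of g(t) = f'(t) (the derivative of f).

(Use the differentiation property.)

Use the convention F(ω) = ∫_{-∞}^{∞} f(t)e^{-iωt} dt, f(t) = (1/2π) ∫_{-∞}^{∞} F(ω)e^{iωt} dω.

F[g](ω) = \frac{\sqrt{6} i \sqrt{\pi} \omega \left(e^{\frac{7 \omega}{6}} + 1\right) e^{- \frac{\omega^{2}}{24} - \frac{7 \omega}{12} - \frac{49}{24}}}{12}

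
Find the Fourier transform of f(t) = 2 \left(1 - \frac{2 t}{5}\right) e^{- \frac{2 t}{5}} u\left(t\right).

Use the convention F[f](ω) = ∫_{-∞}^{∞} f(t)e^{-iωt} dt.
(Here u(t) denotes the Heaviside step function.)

F(ω) = \frac{50 i \omega}{- 25 \omega^{2} + 20 i \omega + 4}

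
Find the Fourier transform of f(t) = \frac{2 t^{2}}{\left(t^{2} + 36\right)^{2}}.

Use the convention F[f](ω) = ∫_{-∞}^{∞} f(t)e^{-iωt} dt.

F(ω) = \frac{\pi \left(1 - 6 \left|{\omega}\right|\right) e^{- 6 \left|{\omega}\right|}}{6}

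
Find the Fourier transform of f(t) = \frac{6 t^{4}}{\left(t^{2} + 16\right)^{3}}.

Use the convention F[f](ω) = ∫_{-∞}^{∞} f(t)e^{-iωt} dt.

F(ω) = \frac{3 \pi \left(16 \omega^{2} - 20 \left|{\omega}\right| + 3\right) e^{- 4 \left|{\omega}\right|}}{16}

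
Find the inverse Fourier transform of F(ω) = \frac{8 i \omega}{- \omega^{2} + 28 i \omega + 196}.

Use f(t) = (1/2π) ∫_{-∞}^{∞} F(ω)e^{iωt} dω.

f(t) = 8 \left(1 - 14 t\right) e^{- 14 t} u\left(t\right)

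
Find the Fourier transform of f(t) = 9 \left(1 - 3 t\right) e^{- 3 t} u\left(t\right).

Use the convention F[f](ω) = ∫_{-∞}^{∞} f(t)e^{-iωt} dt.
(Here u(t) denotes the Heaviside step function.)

F(ω) = \frac{9 i \omega}{- \omega^{2} + 6 i \omega + 9}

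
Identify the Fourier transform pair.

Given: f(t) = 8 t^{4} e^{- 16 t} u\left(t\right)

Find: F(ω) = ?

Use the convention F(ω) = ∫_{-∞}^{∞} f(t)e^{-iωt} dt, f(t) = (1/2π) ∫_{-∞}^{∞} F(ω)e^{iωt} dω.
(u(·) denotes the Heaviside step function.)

F(ω) = \frac{192}{\left(i \omega + 16\right)^{5}}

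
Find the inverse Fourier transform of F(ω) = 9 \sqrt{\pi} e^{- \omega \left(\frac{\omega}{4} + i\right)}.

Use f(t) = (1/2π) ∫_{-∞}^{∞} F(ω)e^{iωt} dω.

f(t) = 9 e^{- \left(t - 1\right)^{2}}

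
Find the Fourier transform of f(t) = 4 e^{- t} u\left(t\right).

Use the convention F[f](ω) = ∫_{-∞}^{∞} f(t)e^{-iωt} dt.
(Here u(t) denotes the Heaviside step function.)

F(ω) = \frac{4}{i \omega + 1}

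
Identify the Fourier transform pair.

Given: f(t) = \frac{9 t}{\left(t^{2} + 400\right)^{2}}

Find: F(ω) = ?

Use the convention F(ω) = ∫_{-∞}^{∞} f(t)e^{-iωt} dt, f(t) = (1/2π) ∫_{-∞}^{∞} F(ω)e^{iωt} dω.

F(ω) = - \frac{9 i \pi \omega e^{- 20 \left|{\omega}\right|}}{40}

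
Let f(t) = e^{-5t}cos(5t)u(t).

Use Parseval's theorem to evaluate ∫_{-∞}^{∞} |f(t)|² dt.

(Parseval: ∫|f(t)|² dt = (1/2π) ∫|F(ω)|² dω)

∫|f(t)|² dt = \frac{3}{40}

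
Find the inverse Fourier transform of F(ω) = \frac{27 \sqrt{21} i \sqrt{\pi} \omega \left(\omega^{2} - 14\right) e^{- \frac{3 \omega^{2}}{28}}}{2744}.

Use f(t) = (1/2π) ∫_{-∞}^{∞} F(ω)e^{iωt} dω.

f(t) = 7 t^{3} e^{- \frac{7 t^{2}}{3}}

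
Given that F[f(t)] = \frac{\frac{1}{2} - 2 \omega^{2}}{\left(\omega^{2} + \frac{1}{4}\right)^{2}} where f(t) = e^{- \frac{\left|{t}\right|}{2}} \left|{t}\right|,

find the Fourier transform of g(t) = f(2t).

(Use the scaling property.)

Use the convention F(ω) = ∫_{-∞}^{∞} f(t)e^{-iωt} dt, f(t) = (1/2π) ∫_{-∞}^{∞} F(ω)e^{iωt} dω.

F[g](ω) = \frac{4 \left(1 - \omega^{2}\right)}{\left(\omega^{2} + 1\right)^{2}}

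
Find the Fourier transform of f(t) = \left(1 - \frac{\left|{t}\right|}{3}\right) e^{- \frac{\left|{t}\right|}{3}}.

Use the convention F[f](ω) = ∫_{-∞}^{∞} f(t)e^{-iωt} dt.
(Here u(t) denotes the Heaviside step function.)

F(ω) = \frac{108 \omega^{2}}{\left(9 \omega^{2} + 1\right)^{2}}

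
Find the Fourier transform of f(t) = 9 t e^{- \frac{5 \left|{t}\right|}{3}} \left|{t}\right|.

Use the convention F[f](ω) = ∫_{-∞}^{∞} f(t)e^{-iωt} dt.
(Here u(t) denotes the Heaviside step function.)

F(ω) = \frac{8748 i \omega \left(3 \omega^{2} - 25\right)}{\left(9 \omega^{2} + 25\right)^{3}}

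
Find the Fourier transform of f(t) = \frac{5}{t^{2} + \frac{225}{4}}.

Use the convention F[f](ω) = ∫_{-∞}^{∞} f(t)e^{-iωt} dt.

F(ω) = \frac{2 \pi e^{- \frac{15 \left|{\omega}\right|}{2}}}{3}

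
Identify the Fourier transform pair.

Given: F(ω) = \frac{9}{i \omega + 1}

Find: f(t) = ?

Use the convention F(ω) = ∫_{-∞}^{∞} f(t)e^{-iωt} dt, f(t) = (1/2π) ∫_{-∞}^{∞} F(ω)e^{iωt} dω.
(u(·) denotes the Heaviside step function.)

f(t) = 9 e^{- t} u\left(t\right)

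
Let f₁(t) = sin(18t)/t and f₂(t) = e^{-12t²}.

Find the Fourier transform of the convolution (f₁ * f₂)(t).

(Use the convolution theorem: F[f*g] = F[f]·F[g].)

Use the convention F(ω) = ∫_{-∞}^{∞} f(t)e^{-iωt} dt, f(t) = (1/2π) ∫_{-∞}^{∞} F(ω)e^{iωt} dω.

F[f₁*f₂](ω) = \begin{cases} \frac{\sqrt{3} \pi^{\frac{3}{2}} e^{- \frac{\omega^{2}}{48}}}{6} & \text{for}\: \omega > -18 \wedge \omega < 18 \\0 & \text{otherwise} \end{cases}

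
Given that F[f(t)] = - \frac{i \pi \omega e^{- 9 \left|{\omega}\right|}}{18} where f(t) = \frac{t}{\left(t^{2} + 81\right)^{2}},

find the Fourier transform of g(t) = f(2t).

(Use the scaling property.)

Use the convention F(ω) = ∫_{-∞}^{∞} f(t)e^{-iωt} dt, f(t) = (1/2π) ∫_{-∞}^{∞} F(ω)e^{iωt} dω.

F[g](ω) = - \frac{i \pi \omega e^{- \frac{9 \left|{\omega}\right|}{2}}}{72}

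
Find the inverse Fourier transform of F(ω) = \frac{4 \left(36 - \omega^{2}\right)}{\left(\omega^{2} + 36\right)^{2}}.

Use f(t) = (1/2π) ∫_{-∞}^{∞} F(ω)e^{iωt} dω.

f(t) = 2 e^{- 6 \left|{t}\right|} \left|{t}\right|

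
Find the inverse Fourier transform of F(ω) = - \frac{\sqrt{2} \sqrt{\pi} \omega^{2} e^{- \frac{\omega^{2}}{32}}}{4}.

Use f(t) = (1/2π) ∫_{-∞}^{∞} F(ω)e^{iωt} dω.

f(t) = 8 \left(32 t^{2} - 2\right) e^{- 8 t^{2}}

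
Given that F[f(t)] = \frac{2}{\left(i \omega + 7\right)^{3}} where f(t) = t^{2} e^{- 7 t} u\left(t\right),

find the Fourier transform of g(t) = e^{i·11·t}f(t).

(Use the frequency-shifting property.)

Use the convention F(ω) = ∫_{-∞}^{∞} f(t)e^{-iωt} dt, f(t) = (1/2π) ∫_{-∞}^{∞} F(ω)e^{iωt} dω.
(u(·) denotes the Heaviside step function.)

F[g](ω) = \frac{2}{\left(i \left(\omega - 11\right) + 7\right)^{3}}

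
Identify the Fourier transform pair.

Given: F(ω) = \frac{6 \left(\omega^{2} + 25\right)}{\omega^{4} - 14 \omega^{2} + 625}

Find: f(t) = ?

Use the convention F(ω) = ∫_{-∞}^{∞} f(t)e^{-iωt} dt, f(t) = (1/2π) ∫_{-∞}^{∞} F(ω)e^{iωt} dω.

f(t) = e^{- 3 \left|{t}\right|} \cos{\left(4 \left|{t}\right| \right)}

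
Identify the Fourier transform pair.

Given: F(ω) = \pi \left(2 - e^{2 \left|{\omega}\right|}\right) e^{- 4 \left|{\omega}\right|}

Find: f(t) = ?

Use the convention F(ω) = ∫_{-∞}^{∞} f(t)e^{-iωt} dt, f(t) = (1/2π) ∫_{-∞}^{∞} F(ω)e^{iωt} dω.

f(t) = \frac{6 t^{2}}{\left(t^{2} + 4\right) \left(t^{2} + 16\right)}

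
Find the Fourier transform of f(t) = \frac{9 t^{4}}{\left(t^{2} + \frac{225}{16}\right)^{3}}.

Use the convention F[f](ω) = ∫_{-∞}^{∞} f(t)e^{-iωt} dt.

F(ω) = \frac{9 \pi \left(75 \omega^{2} - 100 \left|{\omega}\right| + 16\right) e^{- \frac{15 \left|{\omega}\right|}{4}}}{160}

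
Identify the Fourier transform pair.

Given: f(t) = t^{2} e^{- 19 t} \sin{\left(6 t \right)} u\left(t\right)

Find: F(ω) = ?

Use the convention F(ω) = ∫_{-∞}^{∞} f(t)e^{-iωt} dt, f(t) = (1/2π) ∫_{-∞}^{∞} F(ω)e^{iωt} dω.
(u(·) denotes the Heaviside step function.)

F(ω) = \frac{36 \left(\left(i \omega + 19\right)^{2} - 12\right)}{\left(\left(i \omega + 19\right)^{2} + 36\right)^{3}}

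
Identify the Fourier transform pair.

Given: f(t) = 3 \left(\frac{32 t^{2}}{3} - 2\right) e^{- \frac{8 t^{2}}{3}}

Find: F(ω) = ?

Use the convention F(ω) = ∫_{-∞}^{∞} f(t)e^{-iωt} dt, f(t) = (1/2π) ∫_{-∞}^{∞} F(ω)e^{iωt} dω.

F(ω) = - \frac{9 \sqrt{6} \sqrt{\pi} \omega^{2} e^{- \frac{3 \omega^{2}}{32}}}{32}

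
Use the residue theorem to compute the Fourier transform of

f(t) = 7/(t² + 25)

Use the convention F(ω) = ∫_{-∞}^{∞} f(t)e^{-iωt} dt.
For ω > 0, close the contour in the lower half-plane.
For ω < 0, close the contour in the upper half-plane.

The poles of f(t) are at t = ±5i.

Let g(z) = f(z)e^{-iωz}; for large |z| the factor e^{-iωz} decays in the lower half-plane when ω > 0 and in the upper half-plane when ω < 0.

Case ω > 0 (lower half-plane, clockwise contour ⇒ F(ω) = -2πi·ΣRes):
  Res_{z = - 5 i} g(z) = \frac{7 i e^{- 5 \omega}}{10}
  F(ω) = -2πi·ΣRes = \frac{7 \pi e^{- 5 \omega}}{5}

Case ω < 0 (upper half-plane, counterclockwise contour ⇒ F(ω) = +2πi·ΣRes):
  Res_{z = 5 i} g(z) = - \frac{7 i e^{5 \omega}}{10}
  F(ω) = 2πi·ΣRes = \frac{7 \pi e^{5 \omega}}{5}

Both cases combine into a single formula in |ω|:

F(ω) = \frac{7 \pi e^{- 5 \left|{\omega}\right|}}{5}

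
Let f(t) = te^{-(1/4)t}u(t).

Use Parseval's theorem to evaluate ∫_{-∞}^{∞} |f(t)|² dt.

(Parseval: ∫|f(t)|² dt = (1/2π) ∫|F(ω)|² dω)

∫|f(t)|² dt = 16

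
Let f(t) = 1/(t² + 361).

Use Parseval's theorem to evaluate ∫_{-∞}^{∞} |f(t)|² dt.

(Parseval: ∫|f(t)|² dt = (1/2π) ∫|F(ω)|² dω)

∫|f(t)|² dt = \frac{\pi}{13718}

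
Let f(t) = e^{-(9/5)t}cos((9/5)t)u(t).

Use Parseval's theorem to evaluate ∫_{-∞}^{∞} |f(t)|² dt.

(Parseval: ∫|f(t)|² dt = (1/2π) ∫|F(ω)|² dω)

∫|f(t)|² dt = \frac{5}{24}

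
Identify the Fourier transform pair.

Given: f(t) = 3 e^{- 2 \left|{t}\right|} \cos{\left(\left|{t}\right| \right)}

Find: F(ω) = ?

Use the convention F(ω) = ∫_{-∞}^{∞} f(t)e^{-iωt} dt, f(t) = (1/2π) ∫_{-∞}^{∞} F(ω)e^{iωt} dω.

F(ω) = \frac{12 \left(\omega^{2} + 5\right)}{\omega^{4} + 6 \omega^{2} + 25}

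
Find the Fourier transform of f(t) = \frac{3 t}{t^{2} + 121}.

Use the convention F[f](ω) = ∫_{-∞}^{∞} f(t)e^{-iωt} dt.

F(ω) = - 3 i \pi e^{- 11 \left|{\omega}\right|} \operatorname{sign}{\left(\omega \right)}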